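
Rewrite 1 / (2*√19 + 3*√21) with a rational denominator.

(-2*√19 + 3*√21)/113

Multiply numerator and denominator by -2*√19 + 3*√21.
Denominator becomes 113; numerator becomes -2*√19 + 3*√21.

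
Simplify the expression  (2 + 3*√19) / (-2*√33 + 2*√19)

(-3*√627 - 57 - 2*√33 - 2*√19)/28

Multiply numerator and denominator by 2*√19 + 2*√33.
Denominator becomes -56; numerator becomes 4*√19 + 4*√33 + 114 + 6*√627.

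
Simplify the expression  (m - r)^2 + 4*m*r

Expand the square and combine the 4*m*r term.

(m + r)^2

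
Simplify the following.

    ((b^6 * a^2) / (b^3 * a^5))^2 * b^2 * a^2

b^8/a^4

Inside the bracket: b^3 * (a^-3)
Raise to the power 2: b^6 * (a^-6)
Multiply by b^2 * a^2: add exponents.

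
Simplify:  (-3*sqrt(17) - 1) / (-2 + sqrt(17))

Multiply numerator and denominator by -sqrt(17) - 2.
Denominator becomes -13; numerator becomes 7*sqrt(17) + 53.

(-53 - 7*sqrt(17))/13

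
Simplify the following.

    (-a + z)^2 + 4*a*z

Expanding gives a^2 + 2*a*z + z^2, a perfect square.

(a + z)^2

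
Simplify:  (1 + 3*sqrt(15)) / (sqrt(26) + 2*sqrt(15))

(-3*sqrt(390) - sqrt(26) + 2*sqrt(15) + 90)/34

Multiply numerator and denominator by -sqrt(26) + 2*sqrt(15).
Denominator becomes 34; numerator becomes -3*sqrt(390) - sqrt(26) + 2*sqrt(15) + 90.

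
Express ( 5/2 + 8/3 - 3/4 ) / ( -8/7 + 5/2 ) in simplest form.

371/114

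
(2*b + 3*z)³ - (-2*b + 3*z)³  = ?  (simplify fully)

Binomially expand both and collect terms in (3*z), (2*b).

16*b³ + 108*b*z²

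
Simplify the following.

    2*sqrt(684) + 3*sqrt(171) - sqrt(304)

2*sqrt(684) = 12*sqrt(19); 3*sqrt(171) = 9*sqrt(19); sqrt(304) = 4*sqrt(19)
Combine: (12 + 9 - 4)·sqrt(19) = 17*sqrt(19)

17*sqrt(19)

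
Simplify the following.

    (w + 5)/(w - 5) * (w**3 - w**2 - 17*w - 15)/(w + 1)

Factor: w**3 - w**2 - 17*w - 15 = (w - 5)*(w + 1)*(w + 3)
Cancel the common factors (w + 1), (w - 5).

w**2 + 8*w + 15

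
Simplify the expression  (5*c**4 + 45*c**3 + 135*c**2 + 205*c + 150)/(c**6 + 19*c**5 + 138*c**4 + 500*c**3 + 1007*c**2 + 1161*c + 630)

5/(c**2 + 10*c + 21)

Factor: 5*c**4 + 45*c**3 + 135*c**2 + 205*c + 150 = 5*(c + 5)*(c**2 + 2*c + 3)*(c + 2);  c**6 + 19*c**5 + 138*c**4 + 500*c**3 + 1007*c**2 + 1161*c + 630 = (c**2 + 2*c + 3)*(c + 3)*(c + 2)*(c + 7)*(c + 5)
Cancel the common factors (c**2 + 2*c + 3), (c + 5), (c + 2).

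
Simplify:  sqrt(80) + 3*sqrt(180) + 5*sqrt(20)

sqrt(80) = 4*sqrt(5); 3*sqrt(180) = 18*sqrt(5); 5*sqrt(20) = 10*sqrt(5)
Combine: (4 + 18 + 10)·sqrt(5) = 32*sqrt(5)

32*sqrt(5)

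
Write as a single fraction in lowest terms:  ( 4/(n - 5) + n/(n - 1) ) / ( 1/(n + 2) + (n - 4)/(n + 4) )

Numerator: 4/(n - 5) + n/(n - 1) = (n**2 - n - 4)/(n**2 - 6*n + 5)
Denominator: 1/(n + 2) + (n - 4)/(n + 4) = (n**2 - n - 4)/(n**2 + 6*n + 8)
Divide: ((n**2 - n - 4)/(n**2 - 6*n + 5)) · ((n**2 + 6*n + 8)/(n**2 - n - 4)) = (n**2 + 6*n + 8)/(n**2 - 6*n + 5)

(n**2 + 6*n + 8)/(n**2 - 6*n + 5)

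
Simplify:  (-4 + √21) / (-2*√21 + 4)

Multiply numerator and denominator by 4 + 2*√21.
Denominator becomes -68; numerator becomes -4*√21 + 26.

(-13 + 2*√21)/34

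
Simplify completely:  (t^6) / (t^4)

Quotient: t^2

t^2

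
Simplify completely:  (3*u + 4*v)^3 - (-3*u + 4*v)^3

54*u^3 + 288*u*v^2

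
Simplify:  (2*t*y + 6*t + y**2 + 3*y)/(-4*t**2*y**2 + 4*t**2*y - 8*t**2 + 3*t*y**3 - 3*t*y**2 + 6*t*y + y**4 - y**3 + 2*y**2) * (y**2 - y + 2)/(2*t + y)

Factor: 2*t*y + 6*t + y**2 + 3*y = (y + 3)*(2*t + y);  -4*t**2*y**2 + 4*t**2*y - 8*t**2 + 3*t*y**3 - 3*t*y**2 + 6*t*y + y**4 - y**3 + 2*y**2 = (-t + y)*(y**2 - y + 2)*(4*t + y)
Cancel the common factors (y**2 - y + 2), (2*t + y).

(y + 3)/(-4*t**2 + 3*t*y + y**2)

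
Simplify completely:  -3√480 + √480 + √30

3√480 = 12*√30; √480 = 4*√30; √30 = √30
Combine: (-12 + 4 + 1)·√30 = -7*√30

-7*√30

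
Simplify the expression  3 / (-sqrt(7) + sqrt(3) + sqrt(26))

Group as (sqrt(3) + sqrt(26)) - sqrt(7); multiply by (sqrt(3) + sqrt(26)) + sqrt(7), then rationalise the remaining surd.

(-45*sqrt(3) - 3*sqrt(546) + 33*sqrt(7) + 24*sqrt(26))/86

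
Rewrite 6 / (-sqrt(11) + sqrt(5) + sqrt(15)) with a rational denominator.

(-18*sqrt(11) + 2*sqrt(15) + 42*sqrt(5) + 20*sqrt(33))/73

Group as (sqrt(5) + sqrt(15)) - sqrt(11); multiply by (sqrt(5) + sqrt(15)) + sqrt(11), then rationalise the remaining surd.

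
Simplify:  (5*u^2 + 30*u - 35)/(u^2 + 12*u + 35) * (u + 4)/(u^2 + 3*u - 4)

5/(u + 5)

Factor: 5*u^2 + 30*u - 35 = 5*(u - 1)*(u + 7);  u^2 + 12*u + 35 = (u + 7)*(u + 5);  u^2 + 3*u - 4 = (u + 4)*(u - 1)
Cancel the common factors (u + 7), (u - 1), (u + 4).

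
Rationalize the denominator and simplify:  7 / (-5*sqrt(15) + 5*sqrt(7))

Multiply numerator and denominator by 5*sqrt(7) + 5*sqrt(15).
Denominator becomes -200; numerator becomes 35*sqrt(7) + 35*sqrt(15).

(-7*sqrt(15) - 7*sqrt(7))/40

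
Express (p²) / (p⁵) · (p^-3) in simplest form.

p^(-6)

Quotient: (p^-3)
Multiply by (p^-3): add exponents.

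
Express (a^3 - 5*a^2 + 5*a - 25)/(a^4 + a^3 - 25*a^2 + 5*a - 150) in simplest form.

1/(a + 6)

Factor: a^3 - 5*a^2 + 5*a - 25 = (a^2 + 5)*(a - 5);  a^4 + a^3 - 25*a^2 + 5*a - 150 = (a^2 + 5)*(a - 5)*(a + 6)
Cancel the common factors (a^2 + 5), (a - 5).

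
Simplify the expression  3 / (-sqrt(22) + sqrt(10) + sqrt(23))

Group as (sqrt(10) + sqrt(23)) - sqrt(22); multiply by (sqrt(10) + sqrt(23)) + sqrt(22), then rationalise the remaining surd.

(-33*sqrt(22) + 27*sqrt(23) + 105*sqrt(10) + 12*sqrt(1265))/799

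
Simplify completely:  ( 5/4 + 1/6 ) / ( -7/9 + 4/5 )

Numerator: 5/4 + 1/6 = 17/12
Denominator: -7/9 + 4/5 = 1/45
Divide: (17/12) · (45) = 255/4

255/4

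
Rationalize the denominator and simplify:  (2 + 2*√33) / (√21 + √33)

Multiply numerator and denominator by -√21 + √33.
Denominator becomes 12; numerator becomes -6*√77 - 2*√21 + 2*√33 + 66.

(-3*√77 - √21 + √33 + 33)/6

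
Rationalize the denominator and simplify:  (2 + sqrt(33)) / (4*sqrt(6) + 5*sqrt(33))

Multiply numerator and denominator by -4*sqrt(6) + 5*sqrt(33).
Denominator becomes 729; numerator becomes -12*sqrt(22) - 8*sqrt(6) + 10*sqrt(33) + 165.

(-12*sqrt(22) - 8*sqrt(6) + 10*sqrt(33) + 165)/729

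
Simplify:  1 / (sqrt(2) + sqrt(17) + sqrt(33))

Group as (sqrt(2) + sqrt(17)) + sqrt(33); multiply by (sqrt(2) + sqrt(17)) - sqrt(33), then rationalise the remaining surd.

(-9*sqrt(17) - 24*sqrt(2) + sqrt(1122) + 7*sqrt(33))/30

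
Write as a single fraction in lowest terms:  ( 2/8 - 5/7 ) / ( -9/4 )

13/63

Numerator: 2/8 - 5/7 = -13/28
Denominator: -9/4 = -9/4
Divide: (-13/28) · (-4/9) = 13/63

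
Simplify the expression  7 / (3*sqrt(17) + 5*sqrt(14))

(-21*sqrt(17) + 35*sqrt(14))/197

Multiply numerator and denominator by -3*sqrt(17) + 5*sqrt(14).
Denominator becomes 197; numerator becomes -21*sqrt(17) + 35*sqrt(14).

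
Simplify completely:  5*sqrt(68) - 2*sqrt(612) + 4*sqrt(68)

6*sqrt(17)

5*sqrt(68) = 10*sqrt(17); 2*sqrt(612) = 12*sqrt(17); 4*sqrt(68) = 8*sqrt(17)
Combine: (10 - 12 + 8)·sqrt(17) = 6*sqrt(17)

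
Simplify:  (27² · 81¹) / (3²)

3^8

27² = 3^6; 81¹ = 3^4; 3² = 3^2
Combine exponents: 3^8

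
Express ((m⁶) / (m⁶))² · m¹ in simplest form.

Inside the bracket: 1
Raise to the power 2: 1
Multiply by m¹: add exponents.

m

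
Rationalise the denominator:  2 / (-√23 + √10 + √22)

(-18*√23 + 22*√22 + 70*√10 + 8*√1265)/799

Group as (√10 + √22) - √23; multiply by (√10 + √22) + √23, then rationalise the remaining surd.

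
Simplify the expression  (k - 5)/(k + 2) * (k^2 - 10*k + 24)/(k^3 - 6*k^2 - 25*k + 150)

(k - 4)/(k^2 + 7*k + 10)

Factor: k^2 - 10*k + 24 = (k - 6)*(k - 4);  k^3 - 6*k^2 - 25*k + 150 = (k + 5)*(k - 5)*(k - 6)
Cancel the common factors (k - 6), (k - 5).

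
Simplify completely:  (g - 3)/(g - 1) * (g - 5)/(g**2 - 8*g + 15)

1/(g - 1)

Factor: g**2 - 8*g + 15 = (g - 5)*(g - 3)
Cancel the common factors (g - 3), (g - 5).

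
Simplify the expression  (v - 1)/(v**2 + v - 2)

1/(v + 2)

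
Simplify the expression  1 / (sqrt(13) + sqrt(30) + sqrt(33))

Group as (sqrt(13) + sqrt(33)) + sqrt(30); multiply by (sqrt(13) + sqrt(33)) - sqrt(30), then rationalise the remaining surd.

(-3*sqrt(1430) + 5*sqrt(33) + 8*sqrt(30) + 25*sqrt(13))/730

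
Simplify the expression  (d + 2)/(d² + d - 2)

1/(d - 1)

Factor: d² + d - 2 = (d - 1)·(d + 2)
Cancel the common factor (d + 2).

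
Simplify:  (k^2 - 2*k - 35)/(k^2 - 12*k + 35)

Factor: k^2 - 2*k - 35 = (k - 7)*(k + 5);  k^2 - 12*k + 35 = (k - 5)*(k - 7)
Cancel the common factor (k - 7).

(k + 5)/(k - 5)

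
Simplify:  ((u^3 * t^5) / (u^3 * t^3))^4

Inside the bracket: t^2
Raise to the power 4: t^8

t^8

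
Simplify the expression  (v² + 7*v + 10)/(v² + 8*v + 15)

Factor: v² + 7*v + 10 = (v + 5)·(v + 2);  v² + 8*v + 15 = (v + 5)·(v + 3)
Cancel the common factor (v + 5).

(v + 2)/(v + 3)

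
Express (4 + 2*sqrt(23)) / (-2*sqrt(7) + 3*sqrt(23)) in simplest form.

(8*sqrt(7) + 4*sqrt(161) + 12*sqrt(23) + 138)/179

Multiply numerator and denominator by 2*sqrt(7) + 3*sqrt(23).
Denominator becomes 179; numerator becomes 8*sqrt(7) + 4*sqrt(161) + 12*sqrt(23) + 138.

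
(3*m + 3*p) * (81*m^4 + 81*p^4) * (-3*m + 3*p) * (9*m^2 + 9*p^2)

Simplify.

((3*p)+(3*m))((3*p)-(3*m)) = -9*m^2 + 9*p^2; continue pairing.

-6561*m^8 + 6561*p^8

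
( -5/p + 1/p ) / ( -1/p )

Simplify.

Numerator: -5/p + 1/p = -4/p
Denominator: -1/p = -1/p
Divide: (-4/p) · (-p) = 4

4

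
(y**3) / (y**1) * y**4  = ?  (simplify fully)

Quotient: y**2
Multiply by y**4: add exponents.

y**6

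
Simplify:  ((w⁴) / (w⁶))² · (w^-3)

w^(-7)

Inside the bracket: (w^-2)
Raise to the power 2: (w^-4)
Multiply by (w^-3): add exponents.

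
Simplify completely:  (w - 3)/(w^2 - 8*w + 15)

Factor: w^2 - 8*w + 15 = (w - 5)*(w - 3)
Cancel the common factor (w - 3).

1/(w - 5)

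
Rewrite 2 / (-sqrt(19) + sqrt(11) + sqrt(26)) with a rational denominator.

Group as (sqrt(11) + sqrt(26)) - sqrt(19); multiply by (sqrt(11) + sqrt(26)) + sqrt(19), then rationalise the remaining surd.

(-9*sqrt(19) + 2*sqrt(26) + 17*sqrt(11) + sqrt(5434))/205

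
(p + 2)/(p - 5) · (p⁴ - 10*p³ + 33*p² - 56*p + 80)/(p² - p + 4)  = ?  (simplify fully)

p² - 2*p - 8

Factor: p⁴ - 10*p³ + 33*p² - 56*p + 80 = (p - 4)·(p - 5)·(p² - p + 4)
Cancel the common factors (p² - p + 4), (p - 5).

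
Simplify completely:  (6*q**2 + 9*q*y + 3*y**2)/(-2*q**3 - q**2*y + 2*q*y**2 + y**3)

3/(-q + y)

Factor: 6*q**2 + 9*q*y + 3*y**2 = 3*(2*q + y)*(q + y);  -2*q**3 - q**2*y + 2*q*y**2 + y**3 = (-q + y)*(q + y)*(2*q + y)
Cancel the common factors (q + y), (2*q + y).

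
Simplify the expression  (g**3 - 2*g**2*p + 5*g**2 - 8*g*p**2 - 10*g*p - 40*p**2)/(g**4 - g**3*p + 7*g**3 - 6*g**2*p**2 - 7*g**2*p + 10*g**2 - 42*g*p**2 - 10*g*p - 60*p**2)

(-g + 4*p)/(-g**2 + 3*g*p - 2*g + 6*p)

Factor: g**3 - 2*g**2*p + 5*g**2 - 8*g*p**2 - 10*g*p - 40*p**2 = (g + 5)*(g + 2*p)*(g - 4*p);  g**4 - g**3*p + 7*g**3 - 6*g**2*p**2 - 7*g**2*p + 10*g**2 - 42*g*p**2 - 10*g*p - 60*p**2 = (g + 2)*(g - 3*p)*(g + 2*p)*(g + 5)
Cancel the common factors (g + 2*p), (g + 5).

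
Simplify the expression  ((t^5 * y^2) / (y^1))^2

Inside the bracket: t^5 * y^1
Raise to the power 2: t^10 * y^2

t^10*y^2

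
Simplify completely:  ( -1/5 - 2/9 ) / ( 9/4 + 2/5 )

Numerator: -1/5 - 2/9 = -19/45
Denominator: 9/4 + 2/5 = 53/20
Divide: (-19/45) · (20/53) = -76/477

-76/477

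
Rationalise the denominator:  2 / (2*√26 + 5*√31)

Multiply numerator and denominator by -5*√31 + 2*√26.
Denominator becomes -671; numerator becomes -10*√31 + 4*√26.

(-4*√26 + 10*√31)/671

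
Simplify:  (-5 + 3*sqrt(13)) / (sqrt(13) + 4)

Multiply numerator and denominator by -sqrt(13) + 4.
Denominator becomes 3; numerator becomes -59 + 17*sqrt(13).

(-59 + 17*sqrt(13))/3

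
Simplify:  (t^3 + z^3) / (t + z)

t^2 - t*z + z^2

z^3 + t^3 = (t + z)(t^2 - t*z + z^2).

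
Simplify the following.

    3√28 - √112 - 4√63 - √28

-12*√7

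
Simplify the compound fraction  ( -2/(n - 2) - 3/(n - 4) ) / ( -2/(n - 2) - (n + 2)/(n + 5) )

(5*n^2 + 11*n - 70)/(n^3 - 2*n^2 - 2*n - 24)

Numerator: -2/(n - 2) - 3/(n - 4) = (-5*n + 14)/(n^2 - 6*n + 8)
Denominator: -2/(n - 2) - (n + 2)/(n + 5) = (-n^2 - 2*n - 6)/(n^2 + 3*n - 10)
Divide: ((-5*n + 14)/(n^2 - 6*n + 8)) · ((n^2 + 3*n - 10)/(-n^2 - 2*n - 6)) = (5*n^2 + 11*n - 70)/(n^3 - 2*n^2 - 2*n - 24)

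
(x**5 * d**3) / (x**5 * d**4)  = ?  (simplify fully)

1/d

Quotient: (d**-1)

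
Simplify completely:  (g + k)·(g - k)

Difference of squares with P = g, Q = k.

g² - k²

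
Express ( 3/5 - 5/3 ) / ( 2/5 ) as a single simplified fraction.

Numerator: 3/5 - 5/3 = -16/15
Denominator: 2/5 = 2/5
Divide: (-16/15) · (5/2) = -8/3

-8/3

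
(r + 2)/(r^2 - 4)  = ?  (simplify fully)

Factor: r^2 - 4 = (r - 2)*(r + 2)
Cancel the common factor (r + 2).

1/(r - 2)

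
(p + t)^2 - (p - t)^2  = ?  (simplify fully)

Binomially expand both and collect terms in p, t.

4*p*t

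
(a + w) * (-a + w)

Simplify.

-a^2 + w^2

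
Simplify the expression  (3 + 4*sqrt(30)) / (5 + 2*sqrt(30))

(-14*sqrt(30) + 225)/95

Multiply numerator and denominator by -2*sqrt(30) + 5.
Denominator becomes -95; numerator becomes -225 + 14*sqrt(30).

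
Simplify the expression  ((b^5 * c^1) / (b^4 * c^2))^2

Inside the bracket: b^1 * (c^-1)
Raise to the power 2: b^2 * (c^-2)

b^2/c^2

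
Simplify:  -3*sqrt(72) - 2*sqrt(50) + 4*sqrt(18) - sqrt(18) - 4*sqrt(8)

-27*sqrt(2)

3*sqrt(72) = 18*sqrt(2); 2*sqrt(50) = 10*sqrt(2); 4*sqrt(18) = 12*sqrt(2); sqrt(18) = 3*sqrt(2); 4*sqrt(8) = 8*sqrt(2)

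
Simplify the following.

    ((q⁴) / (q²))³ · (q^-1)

q⁵

Inside the bracket: q²
Raise to the power 3: q⁶
Multiply by (q^-1): add exponents.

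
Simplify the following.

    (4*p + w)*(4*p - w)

16*p^2 - w^2

Product of conjugates: (P+Q)(P-Q) = P^2 - Q^2.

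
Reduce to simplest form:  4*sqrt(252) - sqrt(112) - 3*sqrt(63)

4*sqrt(252) = 24*sqrt(7); sqrt(112) = 4*sqrt(7); 3*sqrt(63) = 9*sqrt(7)
Combine: (24 - 4 - 9)·sqrt(7) = 11*sqrt(7)

11*sqrt(7)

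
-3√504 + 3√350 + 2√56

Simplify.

3√504 = 18*√14; 3√350 = 15*√14; 2√56 = 4*√14
Combine: (-18 + 15 + 4)·√14 = √14

√14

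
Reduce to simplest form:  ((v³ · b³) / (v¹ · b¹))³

Inside the bracket: v² · b²
Raise to the power 3: v⁶ · b⁶

b⁶*v⁶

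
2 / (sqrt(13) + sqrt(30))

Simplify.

(-2*sqrt(13) + 2*sqrt(30))/17

Multiply numerator and denominator by -sqrt(13) + sqrt(30).
Denominator becomes 17; numerator becomes -2*sqrt(13) + 2*sqrt(30).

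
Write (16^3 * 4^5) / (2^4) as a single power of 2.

2^18

16^3 = 2^12; 4^5 = 2^10; 2^4 = 2^4
Combine exponents: 2^18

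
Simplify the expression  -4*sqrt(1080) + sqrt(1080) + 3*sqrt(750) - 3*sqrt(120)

-9*sqrt(30)

4*sqrt(1080) = 24*sqrt(30); sqrt(1080) = 6*sqrt(30); 3*sqrt(750) = 15*sqrt(30); 3*sqrt(120) = 6*sqrt(30)
Combine: (-24 + 6 + 15 - 6)·sqrt(30) = -9*sqrt(30)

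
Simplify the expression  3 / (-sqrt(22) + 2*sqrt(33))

Multiply numerator and denominator by sqrt(22) + 2*sqrt(33).
Denominator becomes 110; numerator becomes 3*sqrt(22) + 6*sqrt(33).

(3*sqrt(22) + 6*sqrt(33))/110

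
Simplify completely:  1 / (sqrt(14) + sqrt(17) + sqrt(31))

(-sqrt(7378) + 14*sqrt(17) + 17*sqrt(14))/476

Group as (sqrt(14) + sqrt(17)) + sqrt(31); multiply by (sqrt(14) + sqrt(17)) - sqrt(31), then rationalise the remaining surd.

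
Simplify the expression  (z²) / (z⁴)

z^(-2)

Quotient: (z^-2)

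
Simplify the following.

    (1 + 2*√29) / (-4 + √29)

Multiply numerator and denominator by -√29 - 4.
Denominator becomes -13; numerator becomes -62 - 9*√29.

(9*√29 + 62)/13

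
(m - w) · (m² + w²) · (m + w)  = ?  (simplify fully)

Telescope via difference of squares: (m+w)(m-w) = m² - w², then repeat with the next factor.

m⁴ - w⁴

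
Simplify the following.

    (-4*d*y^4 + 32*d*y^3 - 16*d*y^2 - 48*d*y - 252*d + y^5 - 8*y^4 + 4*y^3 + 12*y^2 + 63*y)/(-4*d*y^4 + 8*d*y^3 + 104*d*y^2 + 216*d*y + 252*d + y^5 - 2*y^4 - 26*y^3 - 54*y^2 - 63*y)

Factor: -4*d*y^4 + 32*d*y^3 - 16*d*y^2 - 48*d*y - 252*d + y^5 - 8*y^4 + 4*y^3 + 12*y^2 + 63*y = (y^2 + 2*y + 3)*(y - 3)*(-4*d + y)*(y - 7);  -4*d*y^4 + 8*d*y^3 + 104*d*y^2 + 216*d*y + 252*d + y^5 - 2*y^4 - 26*y^3 - 54*y^2 - 63*y = (y - 7)*(y^2 + 2*y + 3)*(y + 3)*(-4*d + y)
Cancel the common factors (y^2 + 2*y + 3), (y - 7), (-4*d + y).

(y - 3)/(y + 3)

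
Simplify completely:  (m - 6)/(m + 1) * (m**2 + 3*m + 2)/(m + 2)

m - 6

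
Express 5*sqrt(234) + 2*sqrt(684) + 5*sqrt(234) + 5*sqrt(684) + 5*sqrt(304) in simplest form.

5*sqrt(234) = 15*sqrt(26); 2*sqrt(684) = 12*sqrt(19); 5*sqrt(234) = 15*sqrt(26); 5*sqrt(684) = 30*sqrt(19); 5*sqrt(304) = 20*sqrt(19)

30*sqrt(26) + 62*sqrt(19)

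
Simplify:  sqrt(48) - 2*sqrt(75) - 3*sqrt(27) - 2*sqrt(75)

-25*sqrt(3)

sqrt(48) = 4*sqrt(3); 2*sqrt(75) = 10*sqrt(3); 3*sqrt(27) = 9*sqrt(3); 2*sqrt(75) = 10*sqrt(3)
Combine: (4 - 10 - 9 - 10)·sqrt(3) = -25*sqrt(3)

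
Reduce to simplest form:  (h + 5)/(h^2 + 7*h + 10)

Factor: h^2 + 7*h + 10 = (h + 2)*(h + 5)
Cancel the common factor (h + 5).

1/(h + 2)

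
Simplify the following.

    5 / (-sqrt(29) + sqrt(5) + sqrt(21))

(15*sqrt(29) + 65*sqrt(21) + 225*sqrt(5) + 10*sqrt(3045))/411

Group as (sqrt(5) + sqrt(21)) - sqrt(29); multiply by (sqrt(5) + sqrt(21)) + sqrt(29), then rationalise the remaining surd.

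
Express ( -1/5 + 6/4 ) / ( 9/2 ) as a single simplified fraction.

Numerator: -1/5 + 6/4 = 13/10
Denominator: 9/2 = 9/2
Divide: (13/10) · (2/9) = 13/45

13/45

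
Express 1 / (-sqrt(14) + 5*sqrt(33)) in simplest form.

Multiply numerator and denominator by sqrt(14) + 5*sqrt(33).
Denominator becomes 811; numerator becomes sqrt(14) + 5*sqrt(33).

(sqrt(14) + 5*sqrt(33))/811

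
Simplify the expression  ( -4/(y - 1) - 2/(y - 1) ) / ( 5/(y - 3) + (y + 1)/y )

Numerator: -4/(y - 1) - 2/(y - 1) = -6/(y - 1)
Denominator: 5/(y - 3) + (y + 1)/y = (y² + 3*y - 3)/(y² - 3*y)
Divide: (-6/(y - 1)) · ((y² - 3*y)/(y² + 3*y - 3)) = (-6*y² + 18*y)/(y³ + 2*y² - 6*y + 3)

(-6*y² + 18*y)/(y³ + 2*y² - 6*y + 3)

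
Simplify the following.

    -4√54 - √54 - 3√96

-27*√6

4√54 = 12*√6; √54 = 3*√6; 3√96 = 12*√6
Combine: (-12 - 3 - 12)·√6 = -27*√6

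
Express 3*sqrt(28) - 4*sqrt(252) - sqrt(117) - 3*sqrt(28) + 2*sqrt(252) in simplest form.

-12*sqrt(7) - 3*sqrt(13)

3*sqrt(28) = 6*sqrt(7); 4*sqrt(252) = 24*sqrt(7); sqrt(117) = 3*sqrt(13); 3*sqrt(28) = 6*sqrt(7); 2*sqrt(252) = 12*sqrt(7)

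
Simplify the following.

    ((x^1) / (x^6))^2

x^(-10)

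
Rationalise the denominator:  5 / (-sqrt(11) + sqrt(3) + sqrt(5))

(15*sqrt(11) + 45*sqrt(5) + 65*sqrt(3) + 10*sqrt(165))/51

Group as (sqrt(3) + sqrt(5)) - sqrt(11); multiply by (sqrt(3) + sqrt(5)) + sqrt(11), then rationalise the remaining surd.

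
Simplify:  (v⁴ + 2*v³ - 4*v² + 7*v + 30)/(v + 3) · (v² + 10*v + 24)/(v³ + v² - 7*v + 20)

v² + 8*v + 12

Factor: v⁴ + 2*v³ - 4*v² + 7*v + 30 = (v + 2)·(v² - 3*v + 5)·(v + 3);  v² + 10*v + 24 = (v + 6)·(v + 4);  v³ + v² - 7*v + 20 = (v + 4)·(v² - 3*v + 5)
Cancel the common factors (v² - 3*v + 5), (v + 4), (v + 3).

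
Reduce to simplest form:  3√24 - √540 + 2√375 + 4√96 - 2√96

4*√15 + 14*√6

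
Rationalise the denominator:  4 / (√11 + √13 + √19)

(-8*√2717 + 20*√19 + 68*√13 + 84*√11)/547

Group as (√11 + √19) + √13; multiply by (√11 + √19) - √13, then rationalise the remaining surd.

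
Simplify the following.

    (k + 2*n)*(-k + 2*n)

-k^2 + 4*n^2

Difference of squares with P = 2*n, Q = k.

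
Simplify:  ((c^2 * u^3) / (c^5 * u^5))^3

1/(c^9*u^6)

Inside the bracket: (c^-3) * (u^-2)
Raise to the power 3: (c^-9) * (u^-6)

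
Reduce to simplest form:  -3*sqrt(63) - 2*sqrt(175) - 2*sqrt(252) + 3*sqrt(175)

-16*sqrt(7)

3*sqrt(63) = 9*sqrt(7); 2*sqrt(175) = 10*sqrt(7); 2*sqrt(252) = 12*sqrt(7); 3*sqrt(175) = 15*sqrt(7)
Combine: (-9 - 10 - 12 + 15)·sqrt(7) = -16*sqrt(7)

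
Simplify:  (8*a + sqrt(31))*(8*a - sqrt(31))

(8*a)^2 - (sqrt(31))^2 = 64*a^2 - 31.

64*a^2 - 31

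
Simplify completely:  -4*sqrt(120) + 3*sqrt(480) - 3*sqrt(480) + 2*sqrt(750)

4*sqrt(120) = 8*sqrt(30); 3*sqrt(480) = 12*sqrt(30); 3*sqrt(480) = 12*sqrt(30); 2*sqrt(750) = 10*sqrt(30)
Combine: (-8 + 12 - 12 + 10)·sqrt(30) = 2*sqrt(30)

2*sqrt(30)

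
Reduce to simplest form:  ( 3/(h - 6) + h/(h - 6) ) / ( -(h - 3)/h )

(-h² - 3*h)/(h² - 9*h + 18)

Numerator: 3/(h - 6) + h/(h - 6) = (h + 3)/(h - 6)
Denominator: -(h - 3)/h = (-h + 3)/h
Divide: ((h + 3)/(h - 6)) · (h/(-h + 3)) = (-h² - 3*h)/(h² - 9*h + 18)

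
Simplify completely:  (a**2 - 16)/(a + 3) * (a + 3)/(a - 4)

Factor: a**2 - 16 = (a - 4)*(a + 4)
Cancel the common factors (a + 3), (a - 4).

a + 4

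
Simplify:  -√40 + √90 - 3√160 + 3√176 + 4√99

-11*√10 + 24*√11

√40 = 2*√10; √90 = 3*√10; 3√160 = 12*√10; 3√176 = 12*√11; 4√99 = 12*√11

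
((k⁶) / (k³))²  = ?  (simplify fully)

Inside the bracket: k³
Raise to the power 2: k⁶

k⁶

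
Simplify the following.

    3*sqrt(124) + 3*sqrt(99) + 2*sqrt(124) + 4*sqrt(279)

3*sqrt(124) = 6*sqrt(31); 3*sqrt(99) = 9*sqrt(11); 2*sqrt(124) = 4*sqrt(31); 4*sqrt(279) = 12*sqrt(31)

9*sqrt(11) + 22*sqrt(31)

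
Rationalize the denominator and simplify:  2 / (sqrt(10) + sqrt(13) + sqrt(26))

Group as (sqrt(10) + sqrt(26)) + sqrt(13); multiply by (sqrt(10) + sqrt(26)) - sqrt(13), then rationalise the remaining surd.

(-104*sqrt(5) - 6*sqrt(26) + 46*sqrt(13) + 58*sqrt(10))/511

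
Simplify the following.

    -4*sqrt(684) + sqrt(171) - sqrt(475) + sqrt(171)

-23*sqrt(19)

4*sqrt(684) = 24*sqrt(19); sqrt(171) = 3*sqrt(19); sqrt(475) = 5*sqrt(19); sqrt(171) = 3*sqrt(19)
Combine: (-24 + 3 - 5 + 3)·sqrt(19) = -23*sqrt(19)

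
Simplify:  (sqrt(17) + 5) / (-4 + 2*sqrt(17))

(27 + 7*sqrt(17))/26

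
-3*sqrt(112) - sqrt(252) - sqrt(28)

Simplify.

3*sqrt(112) = 12*sqrt(7); sqrt(252) = 6*sqrt(7); sqrt(28) = 2*sqrt(7)
Combine: (-12 - 6 - 2)·sqrt(7) = -20*sqrt(7)

-20*sqrt(7)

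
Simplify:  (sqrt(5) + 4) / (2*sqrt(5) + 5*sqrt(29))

Multiply numerator and denominator by -5*sqrt(29) + 2*sqrt(5).
Denominator becomes -705; numerator becomes -20*sqrt(29) - 5*sqrt(145) + 10 + 8*sqrt(5).

(-8*sqrt(5) - 10 + 5*sqrt(145) + 20*sqrt(29))/705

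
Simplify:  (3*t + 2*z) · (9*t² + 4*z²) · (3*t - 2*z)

81*t⁴ - 16*z⁴

Telescope via difference of squares: ((3*t)+(2*z))((3*t)-(2*z)) = 9*t² - 4*z², then repeat with the next factor.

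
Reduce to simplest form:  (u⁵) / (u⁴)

u

Quotient: u¹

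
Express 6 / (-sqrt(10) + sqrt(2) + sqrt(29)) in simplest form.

(-222*sqrt(2) - 24*sqrt(145) + 126*sqrt(10) + 102*sqrt(29))/209

Group as (sqrt(2) + sqrt(29)) - sqrt(10); multiply by (sqrt(2) + sqrt(29)) + sqrt(10), then rationalise the remaining surd.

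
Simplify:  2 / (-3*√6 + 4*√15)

Multiply numerator and denominator by 3*√6 + 4*√15.
Denominator becomes 186; numerator becomes 6*√6 + 8*√15.

(3*√6 + 4*√15)/93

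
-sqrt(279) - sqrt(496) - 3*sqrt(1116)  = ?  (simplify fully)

-25*sqrt(31)

sqrt(279) = 3*sqrt(31); sqrt(496) = 4*sqrt(31); 3*sqrt(1116) = 18*sqrt(31)
Combine: (-3 - 4 - 18)·sqrt(31) = -25*sqrt(31)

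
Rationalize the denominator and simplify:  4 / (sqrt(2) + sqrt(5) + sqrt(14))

(-44*sqrt(5) - 68*sqrt(2) + 16*sqrt(35) + 28*sqrt(14))/9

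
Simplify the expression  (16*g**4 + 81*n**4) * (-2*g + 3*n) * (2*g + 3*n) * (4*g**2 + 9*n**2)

-256*g**8 + 6561*n**8

Pair the conjugate factors: ((3*n)+(2*g))((3*n)-(2*g)) = -4*g**2 + 9*n**2, then repeat with the next factor.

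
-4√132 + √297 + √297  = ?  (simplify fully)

-2*√33

4√132 = 8*√33; √297 = 3*√33; √297 = 3*√33
Combine: (-8 + 3 + 3)·√33 = -2*√33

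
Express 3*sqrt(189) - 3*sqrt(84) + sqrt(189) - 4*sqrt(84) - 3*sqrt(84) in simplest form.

-8*sqrt(21)

3*sqrt(189) = 9*sqrt(21); 3*sqrt(84) = 6*sqrt(21); sqrt(189) = 3*sqrt(21); 4*sqrt(84) = 8*sqrt(21); 3*sqrt(84) = 6*sqrt(21)
Combine: (9 - 6 + 3 - 8 - 6)·sqrt(21) = -8*sqrt(21)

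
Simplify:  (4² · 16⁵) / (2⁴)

2^20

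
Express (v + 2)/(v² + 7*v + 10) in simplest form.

Factor: v² + 7*v + 10 = (v + 2)·(v + 5)
Cancel the common factor (v + 2).

1/(v + 5)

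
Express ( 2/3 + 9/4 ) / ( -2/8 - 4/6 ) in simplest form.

-35/11

Numerator: 2/3 + 9/4 = 35/12
Denominator: -2/8 - 4/6 = -11/12
Divide: (35/12) · (-12/11) = -35/11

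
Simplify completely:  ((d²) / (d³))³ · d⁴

d

Inside the bracket: (d^-1)
Raise to the power 3: (d^-3)
Multiply by d⁴: add exponents.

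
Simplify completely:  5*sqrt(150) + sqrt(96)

5*sqrt(150) = 25*sqrt(6); sqrt(96) = 4*sqrt(6)
Combine: (25 + 4)·sqrt(6) = 29*sqrt(6)

29*sqrt(6)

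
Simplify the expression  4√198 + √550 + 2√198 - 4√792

-√22

4√198 = 12*√22; √550 = 5*√22; 2√198 = 6*√22; 4√792 = 24*√22
Combine: (12 + 5 + 6 - 24)·√22 = -√22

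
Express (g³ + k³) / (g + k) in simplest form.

g² - g*k + k²

Factor as (a+b)(a^2-ab+b^2) with a=g, b=k.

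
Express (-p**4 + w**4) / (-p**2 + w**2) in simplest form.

-p**4 + w**4 factors as -(p - w)*(p + w)*(p**2 + w**2).

p**2 + w**2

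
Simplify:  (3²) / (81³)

3^(-10)

3² = 3^2; 81³ = 3^12
Combine exponents: 3^(-10)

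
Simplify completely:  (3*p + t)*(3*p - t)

Product of conjugates: (P+Q)(P-Q) = P^2 - Q^2.

9*p^2 - t^2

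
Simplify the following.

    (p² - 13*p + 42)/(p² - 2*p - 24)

(p - 7)/(p + 4)

Factor: p² - 13*p + 42 = (p - 6)·(p - 7);  p² - 2*p - 24 = (p - 6)·(p + 4)
Cancel the common factor (p - 6).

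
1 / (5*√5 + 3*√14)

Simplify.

-5*√5 + 3*√14

Multiply numerator and denominator by -5*√5 + 3*√14.
Denominator becomes 1; numerator becomes -5*√5 + 3*√14.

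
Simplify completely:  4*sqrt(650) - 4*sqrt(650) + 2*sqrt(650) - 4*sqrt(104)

4*sqrt(650) = 20*sqrt(26); 4*sqrt(650) = 20*sqrt(26); 2*sqrt(650) = 10*sqrt(26); 4*sqrt(104) = 8*sqrt(26)
Combine: (20 - 20 + 10 - 8)·sqrt(26) = 2*sqrt(26)

2*sqrt(26)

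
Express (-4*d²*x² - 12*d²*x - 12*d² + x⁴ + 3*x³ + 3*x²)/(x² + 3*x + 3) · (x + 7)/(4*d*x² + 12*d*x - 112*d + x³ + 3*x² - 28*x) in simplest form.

(-4*d² + x²)/(4*d*x - 16*d + x² - 4*x)

Factor: -4*d²*x² - 12*d²*x - 12*d² + x⁴ + 3*x³ + 3*x² = (x² + 3*x + 3)·(2*d + x)·(-2*d + x);  4*d*x² + 12*d*x - 112*d + x³ + 3*x² - 28*x = (4*d + x)·(x - 4)·(x + 7)
Cancel the common factors (x² + 3*x + 3), (x + 7).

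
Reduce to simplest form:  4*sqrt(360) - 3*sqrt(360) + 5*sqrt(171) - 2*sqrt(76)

4*sqrt(360) = 24*sqrt(10); 3*sqrt(360) = 18*sqrt(10); 5*sqrt(171) = 15*sqrt(19); 2*sqrt(76) = 4*sqrt(19)

6*sqrt(10) + 11*sqrt(19)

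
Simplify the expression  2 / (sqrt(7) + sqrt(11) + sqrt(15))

(-4*sqrt(1155) + 6*sqrt(15) + 22*sqrt(11) + 38*sqrt(7))/299

Group as (sqrt(7) + sqrt(15)) + sqrt(11); multiply by (sqrt(7) + sqrt(15)) - sqrt(11), then rationalise the remaining surd.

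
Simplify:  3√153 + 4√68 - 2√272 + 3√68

3√153 = 9*√17; 4√68 = 8*√17; 2√272 = 8*√17; 3√68 = 6*√17
Combine: (9 + 8 - 8 + 6)·√17 = 15*√17

15*√17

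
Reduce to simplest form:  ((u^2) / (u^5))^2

u^(-6)

Inside the bracket: (u^-3)
Raise to the power 2: (u^-6)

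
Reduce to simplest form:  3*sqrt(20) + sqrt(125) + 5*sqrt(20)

3*sqrt(20) = 6*sqrt(5); sqrt(125) = 5*sqrt(5); 5*sqrt(20) = 10*sqrt(5)
Combine: (6 + 5 + 10)·sqrt(5) = 21*sqrt(5)

21*sqrt(5)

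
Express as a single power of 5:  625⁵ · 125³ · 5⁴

5^33

625⁵ = 5^20; 125³ = 5^9; 5⁴ = 5^4
Combine exponents: 5^33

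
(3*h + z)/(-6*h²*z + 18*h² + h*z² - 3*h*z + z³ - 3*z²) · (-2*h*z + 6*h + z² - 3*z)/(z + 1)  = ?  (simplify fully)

1/(z + 1)

Factor: -6*h²*z + 18*h² + h*z² - 3*h*z + z³ - 3*z² = (z - 3)·(-2*h + z)·(3*h + z);  -2*h*z + 6*h + z² - 3*z = (z - 3)·(-2*h + z)
Cancel the common factors (-2*h + z), (z - 3), (3*h + z).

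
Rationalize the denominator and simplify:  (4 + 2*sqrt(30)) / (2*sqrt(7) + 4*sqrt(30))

Multiply numerator and denominator by -2*sqrt(7) + 4*sqrt(30).
Denominator becomes 452; numerator becomes -4*sqrt(210) - 8*sqrt(7) + 16*sqrt(30) + 240.

(-sqrt(210) - 2*sqrt(7) + 4*sqrt(30) + 60)/113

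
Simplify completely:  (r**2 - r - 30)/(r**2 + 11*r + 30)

(r - 6)/(r + 6)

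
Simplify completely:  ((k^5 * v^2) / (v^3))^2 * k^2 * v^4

k^12*v^2

Inside the bracket: k^5 * (v^-1)
Raise to the power 2: k^10 * (v^-2)
Multiply by k^2 * v^4: add exponents.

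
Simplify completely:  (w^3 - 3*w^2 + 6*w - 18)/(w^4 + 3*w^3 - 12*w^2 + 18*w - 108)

Factor: w^3 - 3*w^2 + 6*w - 18 = (w - 3)*(w^2 + 6);  w^4 + 3*w^3 - 12*w^2 + 18*w - 108 = (w - 3)*(w^2 + 6)*(w + 6)
Cancel the common factors (w^2 + 6), (w - 3).

1/(w + 6)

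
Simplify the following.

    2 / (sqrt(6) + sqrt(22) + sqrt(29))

(-8*sqrt(957) - 2*sqrt(29) + 26*sqrt(22) + 90*sqrt(6))/527

Group as (sqrt(6) + sqrt(22)) + sqrt(29); multiply by (sqrt(6) + sqrt(22)) - sqrt(29), then rationalise the remaining surd.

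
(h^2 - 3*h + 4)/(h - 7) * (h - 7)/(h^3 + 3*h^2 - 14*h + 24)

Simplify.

1/(h + 6)

Factor: h^3 + 3*h^2 - 14*h + 24 = (h^2 - 3*h + 4)*(h + 6)
Cancel the common factors (h^2 - 3*h + 4), (h - 7).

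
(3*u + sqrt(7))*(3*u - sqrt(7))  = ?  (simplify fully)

9*u**2 - 7

(3*u)**2 - (sqrt(7))**2 = 9*u**2 - 7.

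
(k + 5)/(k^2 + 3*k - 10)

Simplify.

Factor: k^2 + 3*k - 10 = (k - 2)*(k + 5)
Cancel the common factor (k + 5).

1/(k - 2)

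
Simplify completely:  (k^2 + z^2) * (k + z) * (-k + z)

Telescope via difference of squares: (z+k)(z-k) = -k^2 + z^2, then repeat with the next factor.

-k^4 + z^4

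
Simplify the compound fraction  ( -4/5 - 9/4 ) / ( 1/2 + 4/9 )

-549/170

Numerator: -4/5 - 9/4 = -61/20
Denominator: 1/2 + 4/9 = 17/18
Divide: (-61/20) · (18/17) = -549/170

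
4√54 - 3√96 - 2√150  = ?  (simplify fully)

-10*√6

4√54 = 12*√6; 3√96 = 12*√6; 2√150 = 10*√6
Combine: (12 - 12 - 10)·√6 = -10*√6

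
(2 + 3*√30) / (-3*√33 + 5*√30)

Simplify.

(6*√33 + 10*√30 + 27*√110 + 450)/453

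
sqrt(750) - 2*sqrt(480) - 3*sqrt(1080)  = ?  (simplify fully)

sqrt(750) = 5*sqrt(30); 2*sqrt(480) = 8*sqrt(30); 3*sqrt(1080) = 18*sqrt(30)
Combine: (5 - 8 - 18)·sqrt(30) = -21*sqrt(30)

-21*sqrt(30)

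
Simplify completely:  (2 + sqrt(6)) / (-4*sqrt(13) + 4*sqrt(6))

Multiply numerator and denominator by 4*sqrt(6) + 4*sqrt(13).
Denominator becomes -112; numerator becomes 8*sqrt(6) + 24 + 8*sqrt(13) + 4*sqrt(78).

(-sqrt(78) - 2*sqrt(13) - 6 - 2*sqrt(6))/28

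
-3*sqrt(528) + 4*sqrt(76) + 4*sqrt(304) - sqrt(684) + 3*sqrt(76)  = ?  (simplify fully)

-12*sqrt(33) + 24*sqrt(19)

3*sqrt(528) = 12*sqrt(33); 4*sqrt(76) = 8*sqrt(19); 4*sqrt(304) = 16*sqrt(19); sqrt(684) = 6*sqrt(19); 3*sqrt(76) = 6*sqrt(19)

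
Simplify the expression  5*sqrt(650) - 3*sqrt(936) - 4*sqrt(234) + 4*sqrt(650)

15*sqrt(26)

5*sqrt(650) = 25*sqrt(26); 3*sqrt(936) = 18*sqrt(26); 4*sqrt(234) = 12*sqrt(26); 4*sqrt(650) = 20*sqrt(26)
Combine: (25 - 18 - 12 + 20)·sqrt(26) = 15*sqrt(26)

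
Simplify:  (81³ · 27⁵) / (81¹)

81³ = 3^12; 27⁵ = 3^15; 81¹ = 3^4
Combine exponents: 3^23

3^23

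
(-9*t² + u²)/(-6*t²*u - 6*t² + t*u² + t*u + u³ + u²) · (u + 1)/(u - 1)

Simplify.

(3*t - u)/(2*t*u - 2*t - u² + u)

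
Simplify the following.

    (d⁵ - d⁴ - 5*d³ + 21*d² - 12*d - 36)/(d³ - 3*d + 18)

d² - d - 2

Factor: d⁵ - d⁴ - 5*d³ + 21*d² - 12*d - 36 = (d + 1)·(d² - 3*d + 6)·(d - 2)·(d + 3);  d³ - 3*d + 18 = (d + 3)·(d² - 3*d + 6)
Cancel the common factors (d² - 3*d + 6), (d + 3).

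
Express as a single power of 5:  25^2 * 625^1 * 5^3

5^11

25^2 = 5^4; 625^1 = 5^4; 5^3 = 5^3
Combine exponents: 5^11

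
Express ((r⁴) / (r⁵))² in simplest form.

r^(-2)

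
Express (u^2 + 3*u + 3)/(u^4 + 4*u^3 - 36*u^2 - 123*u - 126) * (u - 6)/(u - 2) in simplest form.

1/(u^2 + 5*u - 14)

Factor: u^4 + 4*u^3 - 36*u^2 - 123*u - 126 = (u^2 + 3*u + 3)*(u + 7)*(u - 6)
Cancel the common factors (u^2 + 3*u + 3), (u - 6).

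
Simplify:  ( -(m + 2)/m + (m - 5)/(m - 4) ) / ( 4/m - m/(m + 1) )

Numerator: -(m + 2)/m + (m - 5)/(m - 4) = (-3*m + 8)/(m^2 - 4*m)
Denominator: 4/m - m/(m + 1) = (-m^2 + 4*m + 4)/(m^2 + m)
Divide: ((-3*m + 8)/(m^2 - 4*m)) · ((m^2 + m)/(-m^2 + 4*m + 4)) = (3*m^2 - 5*m - 8)/(m^3 - 8*m^2 + 12*m + 16)

(3*m^2 - 5*m - 8)/(m^3 - 8*m^2 + 12*m + 16)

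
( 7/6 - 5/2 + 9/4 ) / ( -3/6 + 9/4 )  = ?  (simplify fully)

11/21

Numerator: 7/6 - 5/2 + 9/4 = 11/12
Denominator: -3/6 + 9/4 = 7/4
Divide: (11/12) · (4/7) = 11/21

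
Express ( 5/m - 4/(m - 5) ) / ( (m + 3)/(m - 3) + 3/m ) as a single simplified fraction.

Numerator: 5/m - 4/(m - 5) = (m - 25)/(m² - 5*m)
Denominator: (m + 3)/(m - 3) + 3/m = (m² + 6*m - 9)/(m² - 3*m)
Divide: ((m - 25)/(m² - 5*m)) · ((m² - 3*m)/(m² + 6*m - 9)) = (m² - 28*m + 75)/(m³ + m² - 39*m + 45)

(m² - 28*m + 75)/(m³ + m² - 39*m + 45)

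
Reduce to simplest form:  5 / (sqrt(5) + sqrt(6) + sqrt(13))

(-5*sqrt(390) - 5*sqrt(13) + 30*sqrt(6) + 35*sqrt(5))/58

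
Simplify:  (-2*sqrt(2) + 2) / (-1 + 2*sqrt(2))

(-6 + 2*sqrt(2))/7

Multiply numerator and denominator by -2*sqrt(2) - 1.
Denominator becomes -7; numerator becomes -2*sqrt(2) + 6.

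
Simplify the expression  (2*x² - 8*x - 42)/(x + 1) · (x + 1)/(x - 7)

Factor: 2*x² - 8*x - 42 = 2·(x + 3)·(x - 7)
Cancel the common factors (x + 1), (x - 7).

2*x + 6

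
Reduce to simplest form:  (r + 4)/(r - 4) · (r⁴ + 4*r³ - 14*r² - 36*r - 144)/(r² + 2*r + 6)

r² + 10*r + 24

Factor: r⁴ + 4*r³ - 14*r² - 36*r - 144 = (r² + 2*r + 6)·(r - 4)·(r + 6)
Cancel the common factors (r² + 2*r + 6), (r - 4).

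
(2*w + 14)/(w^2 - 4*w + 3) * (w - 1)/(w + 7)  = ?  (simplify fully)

Factor: 2*w + 14 = 2*(w + 7);  w^2 - 4*w + 3 = (w - 3)*(w - 1)
Cancel the common factors (w - 1), (w + 7).

2/(w - 3)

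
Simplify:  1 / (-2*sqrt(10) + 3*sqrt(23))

(2*sqrt(10) + 3*sqrt(23))/167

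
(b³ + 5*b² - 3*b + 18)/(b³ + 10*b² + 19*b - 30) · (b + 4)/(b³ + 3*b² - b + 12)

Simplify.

1/(b² + 4*b - 5)

Factor: b³ + 5*b² - 3*b + 18 = (b + 6)·(b² - b + 3);  b³ + 10*b² + 19*b - 30 = (b + 5)·(b + 6)·(b - 1);  b³ + 3*b² - b + 12 = (b² - b + 3)·(b + 4)
Cancel the common factors (b² - b + 3), (b + 4), (b + 6).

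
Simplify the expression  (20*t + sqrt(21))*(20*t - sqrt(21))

400*t^2 - 21

(20*t)^2 - (sqrt(21))^2 = 400*t^2 - 21.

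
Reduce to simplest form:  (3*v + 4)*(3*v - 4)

Product of conjugates: (P+Q)(P-Q) = P^2 - Q^2.

9*v^2 - 16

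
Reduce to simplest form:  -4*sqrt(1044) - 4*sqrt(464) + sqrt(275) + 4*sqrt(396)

4*sqrt(1044) = 24*sqrt(29); 4*sqrt(464) = 16*sqrt(29); sqrt(275) = 5*sqrt(11); 4*sqrt(396) = 24*sqrt(11)

-40*sqrt(29) + 29*sqrt(11)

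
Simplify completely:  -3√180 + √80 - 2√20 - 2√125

3√180 = 18*√5; √80 = 4*√5; 2√20 = 4*√5; 2√125 = 10*√5
Combine: (-18 + 4 - 4 - 10)·√5 = -28*√5

-28*√5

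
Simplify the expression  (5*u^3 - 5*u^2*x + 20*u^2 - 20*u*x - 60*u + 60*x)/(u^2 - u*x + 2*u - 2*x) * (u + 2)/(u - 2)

5*u + 30

Factor: 5*u^3 - 5*u^2*x + 20*u^2 - 20*u*x - 60*u + 60*x = 5*(u + 6)*(u - 2)*(u - x);  u^2 - u*x + 2*u - 2*x = (u - x)*(u + 2)
Cancel the common factors (u - x), (u - 2), (u + 2).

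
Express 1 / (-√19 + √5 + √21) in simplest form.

(-7*√19 + 3*√21 + 35*√5 + 2*√1995)/371

Group as (√5 + √21) - √19; multiply by (√5 + √21) + √19, then rationalise the remaining surd.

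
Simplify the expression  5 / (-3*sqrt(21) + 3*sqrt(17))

Multiply numerator and denominator by 3*sqrt(17) + 3*sqrt(21).
Denominator becomes -36; numerator becomes 15*sqrt(17) + 15*sqrt(21).

(-5*sqrt(21) - 5*sqrt(17))/12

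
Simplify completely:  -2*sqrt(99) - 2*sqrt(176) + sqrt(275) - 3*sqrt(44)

-15*sqrt(11)

2*sqrt(99) = 6*sqrt(11); 2*sqrt(176) = 8*sqrt(11); sqrt(275) = 5*sqrt(11); 3*sqrt(44) = 6*sqrt(11)
Combine: (-6 - 8 + 5 - 6)·sqrt(11) = -15*sqrt(11)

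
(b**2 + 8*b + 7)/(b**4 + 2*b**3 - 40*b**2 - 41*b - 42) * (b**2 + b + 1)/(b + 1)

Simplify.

1/(b - 6)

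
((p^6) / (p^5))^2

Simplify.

p^2

Inside the bracket: p^1
Raise to the power 2: p^2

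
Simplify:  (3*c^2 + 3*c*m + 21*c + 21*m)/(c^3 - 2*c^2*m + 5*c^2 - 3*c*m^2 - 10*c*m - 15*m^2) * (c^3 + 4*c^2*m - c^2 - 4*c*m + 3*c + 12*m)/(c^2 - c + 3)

(3*c^2 + 12*c*m + 21*c + 84*m)/(c^2 - 3*c*m + 5*c - 15*m)

Factor: 3*c^2 + 3*c*m + 21*c + 21*m = 3*(c + m)*(c + 7);  c^3 - 2*c^2*m + 5*c^2 - 3*c*m^2 - 10*c*m - 15*m^2 = (c + m)*(c + 5)*(c - 3*m);  c^3 + 4*c^2*m - c^2 - 4*c*m + 3*c + 12*m = (c^2 - c + 3)*(c + 4*m)
Cancel the common factors (c^2 - c + 3), (c + m).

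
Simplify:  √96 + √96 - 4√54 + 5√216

26*√6

√96 = 4*√6; √96 = 4*√6; 4√54 = 12*√6; 5√216 = 30*√6
Combine: (4 + 4 - 12 + 30)·√6 = 26*√6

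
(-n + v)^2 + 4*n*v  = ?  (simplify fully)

(n + v)^2

Expand the square and combine the 4*n*v term.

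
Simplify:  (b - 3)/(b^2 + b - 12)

Factor: b^2 + b - 12 = (b - 3)*(b + 4)
Cancel the common factor (b - 3).

1/(b + 4)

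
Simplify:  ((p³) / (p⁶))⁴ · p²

p^(-10)

Inside the bracket: (p^-3)
Raise to the power 4: (p^-12)
Multiply by p²: add exponents.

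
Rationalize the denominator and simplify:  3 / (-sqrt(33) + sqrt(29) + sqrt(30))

(-39*sqrt(33) + 48*sqrt(30) + 51*sqrt(29) + 9*sqrt(3190))/1402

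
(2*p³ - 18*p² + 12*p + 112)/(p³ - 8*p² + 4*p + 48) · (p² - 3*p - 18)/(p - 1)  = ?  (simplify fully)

Factor: 2*p³ - 18*p² + 12*p + 112 = 2·(p + 2)·(p - 4)·(p - 7);  p³ - 8*p² + 4*p + 48 = (p - 6)·(p + 2)·(p - 4);  p² - 3*p - 18 = (p + 3)·(p - 6)
Cancel the common factors (p - 6), (p + 2), (p - 4).

(2*p² - 8*p - 42)/(p - 1)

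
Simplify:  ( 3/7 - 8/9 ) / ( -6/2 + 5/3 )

Numerator: 3/7 - 8/9 = -29/63
Denominator: -6/2 + 5/3 = -4/3
Divide: (-29/63) · (-3/4) = 29/84

29/84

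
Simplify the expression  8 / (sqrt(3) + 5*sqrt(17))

(-4*sqrt(3) + 20*sqrt(17))/211

Multiply numerator and denominator by -5*sqrt(17) + sqrt(3).
Denominator becomes -422; numerator becomes -40*sqrt(17) + 8*sqrt(3).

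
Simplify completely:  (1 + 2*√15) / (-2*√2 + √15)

(2*√2 + √15 + 4*√30 + 30)/7

Multiply numerator and denominator by 2*√2 + √15.
Denominator becomes 7; numerator becomes 2*√2 + √15 + 4*√30 + 30.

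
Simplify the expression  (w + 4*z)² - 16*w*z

After expansion: w² - 8*w*z + 16*z² — a perfect-square trinomial.

(w - 4*z)²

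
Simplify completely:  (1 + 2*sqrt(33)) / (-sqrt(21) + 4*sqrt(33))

(sqrt(21) + 4*sqrt(33) + 6*sqrt(77) + 264)/507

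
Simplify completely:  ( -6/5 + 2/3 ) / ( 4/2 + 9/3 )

Numerator: -6/5 + 2/3 = -8/15
Denominator: 4/2 + 9/3 = 5
Divide: (-8/15) · (1/5) = -8/75

-8/75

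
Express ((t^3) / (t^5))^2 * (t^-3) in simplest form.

Inside the bracket: (t^-2)
Raise to the power 2: (t^-4)
Multiply by (t^-3): add exponents.

t^(-7)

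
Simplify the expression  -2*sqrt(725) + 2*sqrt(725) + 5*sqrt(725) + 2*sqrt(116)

2*sqrt(725) = 10*sqrt(29); 2*sqrt(725) = 10*sqrt(29); 5*sqrt(725) = 25*sqrt(29); 2*sqrt(116) = 4*sqrt(29)
Combine: (-10 + 10 + 25 + 4)·sqrt(29) = 29*sqrt(29)

29*sqrt(29)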